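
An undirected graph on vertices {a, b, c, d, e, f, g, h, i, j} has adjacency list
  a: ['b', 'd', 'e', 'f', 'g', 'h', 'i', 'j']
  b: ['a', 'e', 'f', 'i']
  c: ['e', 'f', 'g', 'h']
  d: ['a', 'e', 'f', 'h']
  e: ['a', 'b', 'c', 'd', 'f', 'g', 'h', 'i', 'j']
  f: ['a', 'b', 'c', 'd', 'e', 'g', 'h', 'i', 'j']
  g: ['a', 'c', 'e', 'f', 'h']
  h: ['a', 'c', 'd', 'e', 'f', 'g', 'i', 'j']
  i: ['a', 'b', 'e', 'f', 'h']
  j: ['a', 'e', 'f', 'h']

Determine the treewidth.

A width-4 tree decomposition is:
Bags: B1 = {a, d, e, f, h}  B2 = {a, e, f, h, i}  B3 = {a, e, f, h, j}  B4 = {a, b, e, f, i}  B5 = {a, e, f, g, h}  B6 = {c, e, f, g, h}
Tree: B1–B2, B1–B3, B2–B4, B3–B5, B5–B6
Each bag holds 5 vertices, so the decomposition has width 4, which upper-bounds the treewidth. Conversely, {c, e, f, g, h} is a clique of size 5, and the vertices of any clique must share a bag in every tree decomposition; so some bag has ≥ 5 vertices and tw(G) ≥ 4. Combining the bounds, tw(G) = 4.

4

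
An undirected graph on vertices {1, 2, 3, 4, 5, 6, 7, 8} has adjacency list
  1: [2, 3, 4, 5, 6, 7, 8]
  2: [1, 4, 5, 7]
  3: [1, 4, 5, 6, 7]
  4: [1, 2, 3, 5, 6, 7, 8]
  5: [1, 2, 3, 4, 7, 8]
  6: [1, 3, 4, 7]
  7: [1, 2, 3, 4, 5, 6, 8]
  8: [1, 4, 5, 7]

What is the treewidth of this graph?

4

A width-4 tree decomposition is:
Bags: B1 = {1, 3, 4, 5, 7}  B2 = {1, 4, 5, 7, 8}  B3 = {1, 3, 4, 6, 7}  B4 = {1, 2, 4, 5, 7}
Tree: B1–B2, B1–B3, B2–B4
The largest bag has 5 vertices, giving width 4; this decomposition certifies tw(G) ≤ 4. For the lower bound, the 5 vertices {1, 4, 5, 7, 8} are pairwise adjacent, and any tree decomposition puts a clique entirely inside one bag — forcing width ≥ 4. Combining the bounds, tw(G) = 4.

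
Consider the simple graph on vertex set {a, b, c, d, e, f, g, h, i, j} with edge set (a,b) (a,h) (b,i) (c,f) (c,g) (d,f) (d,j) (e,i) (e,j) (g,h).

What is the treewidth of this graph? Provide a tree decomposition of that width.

Every bag has size at most 3, so the width is 3 − 1 = 2 and tw(G) ≤ 2. For the lower bound, G contains the cycle f–c–g–h–a–b–i–e–j–d–f, so G is not a forest; only forests have treewidth ≤ 1, hence tw(G) ≥ 2. Hence tw(G) = 2 exactly.

Treewidth 2.
One such decomposition:
Bags: B1 = {c, f, g}  B2 = {f, g, h}  B3 = {a, f, h}  B4 = {a, b, f}  B5 = {b, f, i}  B6 = {e, f, i}  B7 = {e, f, j}  B8 = {d, f, j}
Tree: B1–B2, B2–B3, B3–B4, B4–B5, B5–B6, B6–B7, B7–B8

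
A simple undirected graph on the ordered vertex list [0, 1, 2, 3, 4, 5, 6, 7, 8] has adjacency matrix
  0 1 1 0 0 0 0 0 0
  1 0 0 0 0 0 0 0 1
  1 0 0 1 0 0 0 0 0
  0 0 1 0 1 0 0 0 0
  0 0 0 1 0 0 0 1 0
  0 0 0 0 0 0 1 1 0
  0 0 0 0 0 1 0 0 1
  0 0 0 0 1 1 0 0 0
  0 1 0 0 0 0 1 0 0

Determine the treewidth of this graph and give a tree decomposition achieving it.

Each bag holds 3 vertices, so the decomposition has width 2, which upper-bounds the treewidth. For the lower bound, G contains the cycle 4–3–2–0–1–8–6–5–7–4, so G is not a forest; only forests have treewidth ≤ 1, hence tw(G) ≥ 2. Combining the bounds, tw(G) = 2.

Treewidth 2.
One optimal decomposition is:
Bags: B1 = {2, 3, 4}  B2 = {0, 2, 4}  B3 = {0, 1, 4}  B4 = {1, 4, 8}  B5 = {4, 6, 8}  B6 = {4, 5, 6}  B7 = {4, 5, 7}
Tree: B1–B2, B2–B3, B3–B4, B4–B5, B5–B6, B6–B7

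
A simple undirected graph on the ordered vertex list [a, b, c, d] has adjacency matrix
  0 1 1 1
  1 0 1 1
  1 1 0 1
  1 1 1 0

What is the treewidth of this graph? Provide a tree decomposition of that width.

With just one bag of size 4, the width is 4 − 1 = 3, so tw(G) ≤ 3. On the other hand G contains the 4-clique {a, b, c, d}. A clique must lie in a single bag of any decomposition, so no decomposition can have width below 3. Therefore the treewidth is 3.

Treewidth 3.
Bags: B1 = {a, b, c, d}
Tree: (single bag)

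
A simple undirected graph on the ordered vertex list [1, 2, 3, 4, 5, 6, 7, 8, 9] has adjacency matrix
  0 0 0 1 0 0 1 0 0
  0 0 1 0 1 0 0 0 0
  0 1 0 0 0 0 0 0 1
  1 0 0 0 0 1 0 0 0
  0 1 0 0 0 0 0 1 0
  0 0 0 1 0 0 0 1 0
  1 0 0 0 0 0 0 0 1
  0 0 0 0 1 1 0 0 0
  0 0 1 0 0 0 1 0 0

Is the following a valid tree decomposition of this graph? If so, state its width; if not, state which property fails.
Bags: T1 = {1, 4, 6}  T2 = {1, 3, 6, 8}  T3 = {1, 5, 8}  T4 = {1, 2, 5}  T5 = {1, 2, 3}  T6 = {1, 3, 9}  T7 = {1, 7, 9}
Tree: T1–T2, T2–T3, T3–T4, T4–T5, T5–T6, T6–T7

A tree decomposition must satisfy three properties: every vertex lies in some bag; for every edge, both endpoints lie together in some bag; and for every vertex, the bags containing it form a connected subtree. Here bags containing vertex 3 are not connected in the tree, so the decomposition is invalid.

No — bags containing vertex 3 are not connected in the tree.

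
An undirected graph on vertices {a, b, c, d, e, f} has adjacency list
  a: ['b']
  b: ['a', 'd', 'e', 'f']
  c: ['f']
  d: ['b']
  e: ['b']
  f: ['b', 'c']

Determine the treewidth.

A width-1 tree decomposition is:
Bags: B1 = {b, f}  B2 = {c, f}  B3 = {a, b}  B4 = {b, e}  B5 = {b, d}
Tree: B1–B2, B1–B3, B1–B4, B3–B5
The largest bag has 2 vertices, giving width 1; this decomposition certifies tw(G) ≤ 1. G has an edge, so its treewidth is at least 1. Hence tw(G) = 1 exactly.

1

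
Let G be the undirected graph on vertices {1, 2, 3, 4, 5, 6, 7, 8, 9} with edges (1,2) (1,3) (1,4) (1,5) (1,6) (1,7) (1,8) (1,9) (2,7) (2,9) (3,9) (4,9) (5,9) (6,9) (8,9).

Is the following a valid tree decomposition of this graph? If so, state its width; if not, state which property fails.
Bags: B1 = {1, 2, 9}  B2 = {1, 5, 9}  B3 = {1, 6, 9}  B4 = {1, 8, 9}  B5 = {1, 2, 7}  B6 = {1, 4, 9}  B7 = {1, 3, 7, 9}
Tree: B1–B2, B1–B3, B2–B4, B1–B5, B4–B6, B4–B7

No — bags containing vertex 7 are not connected in the tree.

A tree decomposition must satisfy three properties: every vertex lies in some bag; for every edge, both endpoints lie together in some bag; and for every vertex, the bags containing it form a connected subtree. Here bags containing vertex 7 are not connected in the tree, so the decomposition is invalid.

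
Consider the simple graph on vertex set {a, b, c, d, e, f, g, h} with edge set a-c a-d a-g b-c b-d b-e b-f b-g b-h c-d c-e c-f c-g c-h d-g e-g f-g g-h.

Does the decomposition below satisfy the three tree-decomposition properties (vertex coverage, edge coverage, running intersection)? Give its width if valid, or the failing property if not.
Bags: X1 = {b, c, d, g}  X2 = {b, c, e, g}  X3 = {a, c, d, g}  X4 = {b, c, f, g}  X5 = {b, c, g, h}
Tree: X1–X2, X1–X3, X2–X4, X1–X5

Every vertex of G appears in some bag (union = {a, b, c, d, e, f, g, h}); every edge is covered by a bag; and for each vertex v the set of bags containing v is connected in the bag tree. The decomposition is therefore valid. The largest bag has 4 vertices, so the width is 3.

Yes; width 3.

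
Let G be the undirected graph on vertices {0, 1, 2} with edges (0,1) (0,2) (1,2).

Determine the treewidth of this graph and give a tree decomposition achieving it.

Treewidth 2.
One optimal decomposition is:
Bags: B1 = {0, 1, 2}
Tree: (single bag)

With just one bag of size 3, the width is 3 − 1 = 2, so tw(G) ≤ 2. Conversely, {0, 1, 2} is a clique of size 3, and the vertices of any clique must share a bag in every tree decomposition; so some bag has ≥ 3 vertices and tw(G) ≥ 2. Hence tw(G) = 2 exactly.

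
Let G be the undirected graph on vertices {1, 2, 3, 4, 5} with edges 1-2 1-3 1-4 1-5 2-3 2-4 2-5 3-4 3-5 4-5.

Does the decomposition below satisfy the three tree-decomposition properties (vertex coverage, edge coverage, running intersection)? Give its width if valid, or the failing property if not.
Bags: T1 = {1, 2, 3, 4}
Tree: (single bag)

A tree decomposition must satisfy three properties: every vertex lies in some bag; for every edge, both endpoints lie together in some bag; and for every vertex, the bags containing it form a connected subtree. Here vertex 5 appears in no bag, so the decomposition is invalid.

No — vertex 5 appears in no bag.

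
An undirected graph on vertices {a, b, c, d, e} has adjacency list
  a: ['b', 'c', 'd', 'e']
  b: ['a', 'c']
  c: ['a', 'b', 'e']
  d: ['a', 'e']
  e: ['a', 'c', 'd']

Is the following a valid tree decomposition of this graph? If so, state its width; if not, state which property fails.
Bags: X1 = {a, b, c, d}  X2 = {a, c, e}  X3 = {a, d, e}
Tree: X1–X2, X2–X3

A tree decomposition must satisfy three properties: every vertex lies in some bag; for every edge, both endpoints lie together in some bag; and for every vertex, the bags containing it form a connected subtree. Here bags containing vertex d are not connected in the tree, so the decomposition is invalid.

No — bags containing vertex d are not connected in the tree.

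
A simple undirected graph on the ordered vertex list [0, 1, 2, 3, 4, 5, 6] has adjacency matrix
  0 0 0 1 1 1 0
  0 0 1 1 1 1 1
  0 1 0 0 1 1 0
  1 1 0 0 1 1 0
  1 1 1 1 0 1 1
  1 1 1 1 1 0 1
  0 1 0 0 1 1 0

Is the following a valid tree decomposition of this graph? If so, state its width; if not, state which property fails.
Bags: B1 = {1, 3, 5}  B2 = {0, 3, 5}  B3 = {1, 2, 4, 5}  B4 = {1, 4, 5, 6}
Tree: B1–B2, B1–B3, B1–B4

A tree decomposition must satisfy three properties: every vertex lies in some bag; for every edge, both endpoints lie together in some bag; and for every vertex, the bags containing it form a connected subtree. Here edge (4,3) lies in no bag, so the decomposition is invalid.

No — edge (4,3) lies in no bag.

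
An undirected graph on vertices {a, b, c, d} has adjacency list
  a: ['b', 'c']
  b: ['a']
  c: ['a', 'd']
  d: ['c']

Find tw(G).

A width-1 tree decomposition is:
Bags: B1 = {a, b}  B2 = {a, c}  B3 = {c, d}
Tree: B1–B2, B2–B3
The largest bag has 2 vertices, giving width 1; this decomposition certifies tw(G) ≤ 1. Since G has at least one edge (e.g. a–b), it is not an edgeless graph, so tw(G) ≥ 1. Therefore the treewidth is 1.

1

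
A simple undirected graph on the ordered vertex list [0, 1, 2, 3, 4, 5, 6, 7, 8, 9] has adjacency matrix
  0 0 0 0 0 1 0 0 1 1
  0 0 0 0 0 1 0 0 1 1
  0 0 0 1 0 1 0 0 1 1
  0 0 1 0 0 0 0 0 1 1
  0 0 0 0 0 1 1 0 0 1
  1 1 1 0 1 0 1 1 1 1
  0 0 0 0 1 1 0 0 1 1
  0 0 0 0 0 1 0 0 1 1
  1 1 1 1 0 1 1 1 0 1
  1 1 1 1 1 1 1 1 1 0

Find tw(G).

A width-3 tree decomposition is:
Bags: B1 = {5, 6, 8, 9}  B2 = {1, 5, 8, 9}  B3 = {5, 7, 8, 9}  B4 = {0, 5, 8, 9}  B5 = {2, 5, 8, 9}  B6 = {2, 3, 8, 9}  B7 = {4, 5, 6, 9}
Tree: B1–B2, B2–B3, B1–B4, B2–B5, B5–B6, B1–B7
Each bag holds 4 vertices, so the decomposition has width 3, which upper-bounds the treewidth. For the lower bound, the 4 vertices {2, 3, 8, 9} are pairwise adjacent, and any tree decomposition puts a clique entirely inside one bag — forcing width ≥ 3. Therefore the treewidth is 3.

3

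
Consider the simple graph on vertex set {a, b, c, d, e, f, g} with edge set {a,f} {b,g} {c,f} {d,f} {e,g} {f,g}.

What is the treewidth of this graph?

A width-1 tree decomposition is:
Bags: B1 = {d, f}  B2 = {c, f}  B3 = {f, g}  B4 = {a, f}  B5 = {b, g}  B6 = {e, g}
Tree: B1–B2, B1–B3, B1–B4, B3–B5, B5–B6
Each bag holds 2 vertices, so the decomposition has width 1, which upper-bounds the treewidth. G has an edge, so its treewidth is at least 1. Combining the bounds, tw(G) = 1.

1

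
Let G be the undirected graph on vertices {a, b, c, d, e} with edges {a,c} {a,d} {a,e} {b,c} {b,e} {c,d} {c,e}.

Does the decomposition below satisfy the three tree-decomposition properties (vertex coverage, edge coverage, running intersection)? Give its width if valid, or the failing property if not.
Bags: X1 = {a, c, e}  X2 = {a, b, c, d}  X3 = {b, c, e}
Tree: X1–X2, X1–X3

A tree decomposition must satisfy three properties: every vertex lies in some bag; for every edge, both endpoints lie together in some bag; and for every vertex, the bags containing it form a connected subtree. Here bags containing vertex b are not connected in the tree, so the decomposition is invalid.

No — bags containing vertex b are not connected in the tree.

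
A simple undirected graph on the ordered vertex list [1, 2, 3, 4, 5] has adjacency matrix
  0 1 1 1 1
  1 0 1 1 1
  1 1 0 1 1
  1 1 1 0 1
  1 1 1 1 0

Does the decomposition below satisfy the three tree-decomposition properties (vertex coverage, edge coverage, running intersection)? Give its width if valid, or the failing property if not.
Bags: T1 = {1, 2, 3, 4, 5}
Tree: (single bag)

Yes; width 4.

Vertex coverage: the bags together contain {1, 2, 3, 4, 5}, the full vertex set. Edge coverage: each edge of G has both endpoints in at least one bag. Running intersection: for every vertex, the bags containing it form a connected subtree. All three properties hold, so this is a valid tree decomposition of width max|bag| − 1 = 4, and hence tw(G) ≤ 4.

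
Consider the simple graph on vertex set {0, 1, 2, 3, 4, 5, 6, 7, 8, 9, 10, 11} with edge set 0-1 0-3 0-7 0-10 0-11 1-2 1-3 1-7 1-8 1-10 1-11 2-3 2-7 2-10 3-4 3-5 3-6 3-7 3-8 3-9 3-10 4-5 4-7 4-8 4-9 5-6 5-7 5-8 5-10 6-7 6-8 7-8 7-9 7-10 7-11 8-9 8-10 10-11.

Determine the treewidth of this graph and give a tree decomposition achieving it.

Treewidth 4.
One optimal decomposition is:
Bags: B1 = {0, 1, 3, 7, 10}  B2 = {0, 1, 7, 10, 11}  B3 = {1, 3, 7, 8, 10}  B4 = {3, 5, 7, 8, 10}  B5 = {3, 5, 6, 7, 8}  B6 = {3, 4, 5, 7, 8}  B7 = {3, 4, 7, 8, 9}  B8 = {1, 2, 3, 7, 10}
Tree: B1–B2, B1–B3, B3–B4, B4–B5, B5–B6, B6–B7, B3–B8

Every bag has size at most 5, so the width is 5 − 1 = 4 and tw(G) ≤ 4. On the other hand G contains the 5-clique {0, 1, 7, 10, 11}. A clique must lie in a single bag of any decomposition, so no decomposition can have width below 4. Combining the bounds, tw(G) = 4.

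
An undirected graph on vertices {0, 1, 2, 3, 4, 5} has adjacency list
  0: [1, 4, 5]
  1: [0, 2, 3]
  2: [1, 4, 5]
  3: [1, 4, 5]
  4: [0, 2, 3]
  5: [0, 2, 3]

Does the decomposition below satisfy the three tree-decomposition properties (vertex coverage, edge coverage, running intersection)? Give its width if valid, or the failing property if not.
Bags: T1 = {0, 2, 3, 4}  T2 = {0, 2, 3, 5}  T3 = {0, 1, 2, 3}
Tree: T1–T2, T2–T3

Yes; width 3.

Checking the three conditions: (i) the bags cover all of {0, 1, 2, 3, 4, 5}; (ii) for each edge, some bag contains both endpoints; (iii) the bags containing any fixed vertex form a subtree. All hold, so the decomposition is valid with width 4 − 1 = 3.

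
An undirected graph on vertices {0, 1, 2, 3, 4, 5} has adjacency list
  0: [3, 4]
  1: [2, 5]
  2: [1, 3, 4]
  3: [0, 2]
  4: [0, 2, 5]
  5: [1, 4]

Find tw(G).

2

A width-2 tree decomposition is:
Bags: B1 = {0, 3, 4}  B2 = {2, 3, 4}  B3 = {2, 4, 5}  B4 = {1, 2, 5}
Tree: B1–B2, B2–B3, B3–B4
Each bag holds 3 vertices, so the decomposition has width 2, which upper-bounds the treewidth. For the lower bound, G contains the cycle 0–3–2–4–0, so G is not a forest; only forests have treewidth ≤ 1, hence tw(G) ≥ 2. Hence tw(G) = 2 exactly.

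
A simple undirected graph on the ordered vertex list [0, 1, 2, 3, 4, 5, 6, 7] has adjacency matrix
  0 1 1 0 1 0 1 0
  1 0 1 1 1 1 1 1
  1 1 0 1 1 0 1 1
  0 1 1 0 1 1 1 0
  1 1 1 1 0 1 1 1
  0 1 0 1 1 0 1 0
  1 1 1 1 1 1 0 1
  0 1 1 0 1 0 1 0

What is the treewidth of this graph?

A width-4 tree decomposition is:
Bags: B1 = {0, 1, 2, 4, 6}  B2 = {1, 2, 3, 4, 6}  B3 = {1, 2, 4, 6, 7}  B4 = {1, 3, 4, 5, 6}
Tree: B1–B2, B1–B3, B2–B4
Every bag has size at most 5, so the width is 5 − 1 = 4 and tw(G) ≤ 4. Conversely, {0, 1, 2, 4, 6} is a clique of size 5, and the vertices of any clique must share a bag in every tree decomposition; so some bag has ≥ 5 vertices and tw(G) ≥ 4. The upper and lower bounds meet at 4, so that is the treewidth.

4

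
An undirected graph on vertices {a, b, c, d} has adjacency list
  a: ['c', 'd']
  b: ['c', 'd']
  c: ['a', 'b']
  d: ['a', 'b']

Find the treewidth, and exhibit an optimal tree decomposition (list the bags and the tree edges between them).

Each bag holds 3 vertices, so the decomposition has width 2, which upper-bounds the treewidth. The edges b–d–a–c–b form a cycle, so G is not a tree and its treewidth is at least 2. Hence tw(G) = 2 exactly.

Treewidth 2.
One such decomposition:
Bags: B1 = {a, b, d}  B2 = {a, b, c}
Tree: B1–B2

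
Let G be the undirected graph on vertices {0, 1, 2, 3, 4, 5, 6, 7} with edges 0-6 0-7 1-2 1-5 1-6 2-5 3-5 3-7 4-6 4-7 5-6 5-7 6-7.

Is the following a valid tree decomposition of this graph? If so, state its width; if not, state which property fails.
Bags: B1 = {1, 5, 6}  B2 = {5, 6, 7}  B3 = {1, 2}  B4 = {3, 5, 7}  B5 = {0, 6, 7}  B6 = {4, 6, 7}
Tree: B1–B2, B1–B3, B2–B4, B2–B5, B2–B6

No — edge (5,2) lies in no bag.

A tree decomposition must satisfy three properties: every vertex lies in some bag; for every edge, both endpoints lie together in some bag; and for every vertex, the bags containing it form a connected subtree. Here edge (5,2) lies in no bag, so the decomposition is invalid.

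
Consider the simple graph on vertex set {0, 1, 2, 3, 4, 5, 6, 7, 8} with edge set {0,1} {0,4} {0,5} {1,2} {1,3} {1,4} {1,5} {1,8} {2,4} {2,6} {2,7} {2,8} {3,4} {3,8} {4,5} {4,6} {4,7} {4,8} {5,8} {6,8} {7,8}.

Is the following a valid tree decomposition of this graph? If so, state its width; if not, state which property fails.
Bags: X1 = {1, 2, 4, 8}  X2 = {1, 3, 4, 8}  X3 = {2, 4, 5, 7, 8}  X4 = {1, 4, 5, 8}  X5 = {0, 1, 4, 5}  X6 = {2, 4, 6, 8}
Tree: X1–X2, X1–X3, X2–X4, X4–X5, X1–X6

A tree decomposition must satisfy three properties: every vertex lies in some bag; for every edge, both endpoints lie together in some bag; and for every vertex, the bags containing it form a connected subtree. Here bags containing vertex 5 are not connected in the tree, so the decomposition is invalid.

No — bags containing vertex 5 are not connected in the tree.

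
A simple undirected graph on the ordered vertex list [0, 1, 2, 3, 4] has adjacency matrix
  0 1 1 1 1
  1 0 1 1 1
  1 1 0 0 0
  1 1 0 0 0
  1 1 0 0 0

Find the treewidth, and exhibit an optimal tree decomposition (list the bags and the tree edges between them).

Treewidth 2.
One such decomposition:
Bags: B1 = {0, 1, 3}  B2 = {0, 1, 4}  B3 = {0, 1, 2}
Tree: B1–B2, B2–B3

Every bag has size at most 3, so the width is 3 − 1 = 2 and tw(G) ≤ 2. On the other hand G contains the 3-clique {0, 1, 2}. A clique must lie in a single bag of any decomposition, so no decomposition can have width below 2. Hence tw(G) = 2 exactly.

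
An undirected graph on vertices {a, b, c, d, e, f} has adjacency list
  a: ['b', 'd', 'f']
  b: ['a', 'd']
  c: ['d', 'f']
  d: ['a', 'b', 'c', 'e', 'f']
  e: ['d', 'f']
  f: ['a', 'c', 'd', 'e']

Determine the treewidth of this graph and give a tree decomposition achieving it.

Treewidth 2.
One optimal decomposition is:
Bags: B1 = {a, d, f}  B2 = {c, d, f}  B3 = {d, e, f}  B4 = {a, b, d}
Tree: B1–B2, B1–B3, B1–B4

Every bag has size at most 3, so the width is 3 − 1 = 2 and tw(G) ≤ 2. For the lower bound, the 3 vertices {d, e, f} are pairwise adjacent, and any tree decomposition puts a clique entirely inside one bag — forcing width ≥ 2. The upper and lower bounds meet at 2, so that is the treewidth.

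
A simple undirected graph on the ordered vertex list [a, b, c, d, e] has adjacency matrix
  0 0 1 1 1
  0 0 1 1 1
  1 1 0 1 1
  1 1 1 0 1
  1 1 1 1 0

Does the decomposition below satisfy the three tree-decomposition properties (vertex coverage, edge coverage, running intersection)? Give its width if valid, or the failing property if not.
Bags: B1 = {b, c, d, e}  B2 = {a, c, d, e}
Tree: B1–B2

Every vertex of G appears in some bag (union = {a, b, c, d, e}); every edge is covered by a bag; and for each vertex v the set of bags containing v is connected in the bag tree. The decomposition is therefore valid. The largest bag has 4 vertices, so the width is 3.

Yes; width 3.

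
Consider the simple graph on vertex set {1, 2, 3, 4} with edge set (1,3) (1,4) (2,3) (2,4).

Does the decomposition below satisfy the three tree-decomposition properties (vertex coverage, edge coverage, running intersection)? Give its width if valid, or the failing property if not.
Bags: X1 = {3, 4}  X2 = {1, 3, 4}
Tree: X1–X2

A tree decomposition must satisfy three properties: every vertex lies in some bag; for every edge, both endpoints lie together in some bag; and for every vertex, the bags containing it form a connected subtree. Here vertex 2 appears in no bag, so the decomposition is invalid.

No — vertex 2 appears in no bag.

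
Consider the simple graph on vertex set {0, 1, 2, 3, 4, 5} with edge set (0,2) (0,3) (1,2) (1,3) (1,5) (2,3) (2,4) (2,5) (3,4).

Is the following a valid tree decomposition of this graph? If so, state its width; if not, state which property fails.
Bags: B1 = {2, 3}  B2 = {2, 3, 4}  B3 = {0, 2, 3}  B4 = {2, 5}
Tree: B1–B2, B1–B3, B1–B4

A tree decomposition must satisfy three properties: every vertex lies in some bag; for every edge, both endpoints lie together in some bag; and for every vertex, the bags containing it form a connected subtree. Here vertex 1 appears in no bag, so the decomposition is invalid.

No — vertex 1 appears in no bag.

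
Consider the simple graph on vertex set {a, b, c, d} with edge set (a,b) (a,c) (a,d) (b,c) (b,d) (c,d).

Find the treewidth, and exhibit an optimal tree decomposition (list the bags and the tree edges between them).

Treewidth 3.
Bags: B1 = {a, b, c, d}
Tree: (single bag)

With just one bag of size 4, the width is 4 − 1 = 3, so tw(G) ≤ 3. On the other hand G contains the 4-clique {a, b, c, d}. A clique must lie in a single bag of any decomposition, so no decomposition can have width below 3. The upper and lower bounds meet at 3, so that is the treewidth.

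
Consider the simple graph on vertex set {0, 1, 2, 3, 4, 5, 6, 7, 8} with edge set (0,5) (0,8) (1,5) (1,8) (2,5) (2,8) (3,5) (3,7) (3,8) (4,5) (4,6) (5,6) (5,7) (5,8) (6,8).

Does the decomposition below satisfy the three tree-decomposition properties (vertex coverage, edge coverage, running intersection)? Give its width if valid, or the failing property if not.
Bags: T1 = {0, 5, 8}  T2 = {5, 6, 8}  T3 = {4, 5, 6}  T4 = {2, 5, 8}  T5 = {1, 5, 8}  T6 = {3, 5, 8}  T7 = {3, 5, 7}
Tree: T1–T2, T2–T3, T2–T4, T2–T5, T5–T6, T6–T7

Vertex coverage: the bags together contain {0, 1, 2, 3, 4, 5, 6, 7, 8}, the full vertex set. Edge coverage: each edge of G has both endpoints in at least one bag. Running intersection: for every vertex, the bags containing it form a connected subtree. All three properties hold, so this is a valid tree decomposition of width max|bag| − 1 = 2, and hence tw(G) ≤ 2.

Yes; width 2.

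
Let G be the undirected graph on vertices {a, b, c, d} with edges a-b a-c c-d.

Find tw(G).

1

A width-1 tree decomposition is:
Bags: B1 = {c, d}  B2 = {a, c}  B3 = {a, b}
Tree: B1–B2, B2–B3
Every bag has size at most 2, so the width is 2 − 1 = 1 and tw(G) ≤ 1. G has an edge, so its treewidth is at least 1. Combining the bounds, tw(G) = 1.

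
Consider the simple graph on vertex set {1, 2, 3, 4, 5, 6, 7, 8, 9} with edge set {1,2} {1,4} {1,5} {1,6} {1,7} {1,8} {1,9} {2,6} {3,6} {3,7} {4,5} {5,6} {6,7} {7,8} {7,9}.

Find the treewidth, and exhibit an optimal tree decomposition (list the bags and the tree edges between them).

Treewidth 2.
One such decomposition:
Bags: B1 = {1, 7, 8}  B2 = {1, 6, 7}  B3 = {3, 6, 7}  B4 = {1, 5, 6}  B5 = {1, 2, 6}  B6 = {1, 4, 5}  B7 = {1, 7, 9}
Tree: B1–B2, B2–B3, B2–B4, B2–B5, B4–B6, B1–B7

Every bag has size at most 3, so the width is 3 − 1 = 2 and tw(G) ≤ 2. Conversely, {1, 7, 8} is a clique of size 3, and the vertices of any clique must share a bag in every tree decomposition; so some bag has ≥ 3 vertices and tw(G) ≥ 2. Therefore the treewidth is 2.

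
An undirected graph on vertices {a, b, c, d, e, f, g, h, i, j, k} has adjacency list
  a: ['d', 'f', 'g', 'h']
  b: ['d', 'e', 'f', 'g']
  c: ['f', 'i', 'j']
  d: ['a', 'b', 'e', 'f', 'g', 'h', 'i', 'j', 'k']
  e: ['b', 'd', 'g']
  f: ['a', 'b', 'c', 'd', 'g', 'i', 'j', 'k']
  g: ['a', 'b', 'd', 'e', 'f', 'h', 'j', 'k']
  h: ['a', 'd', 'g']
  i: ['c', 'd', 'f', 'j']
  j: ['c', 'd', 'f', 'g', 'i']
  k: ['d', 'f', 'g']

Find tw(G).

3

A width-3 tree decomposition is:
Bags: B1 = {d, f, i, j}  B2 = {d, f, g, j}  B3 = {d, f, g, k}  B4 = {a, d, f, g}  B5 = {b, d, f, g}  B6 = {c, f, i, j}  B7 = {b, d, e, g}  B8 = {a, d, g, h}
Tree: B1–B2, B2–B3, B2–B4, B2–B5, B1–B6, B5–B7, B4–B8
Each bag holds 4 vertices, so the decomposition has width 3, which upper-bounds the treewidth. Conversely, {b, d, e, g} is a clique of size 4, and the vertices of any clique must share a bag in every tree decomposition; so some bag has ≥ 4 vertices and tw(G) ≥ 3. Combining the bounds, tw(G) = 3.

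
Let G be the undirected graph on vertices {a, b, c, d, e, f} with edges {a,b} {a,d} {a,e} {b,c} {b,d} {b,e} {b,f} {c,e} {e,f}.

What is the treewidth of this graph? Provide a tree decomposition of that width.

Every bag has size at most 3, so the width is 3 − 1 = 2 and tw(G) ≤ 2. Conversely, {a, b, d} is a clique of size 3, and the vertices of any clique must share a bag in every tree decomposition; so some bag has ≥ 3 vertices and tw(G) ≥ 2. Hence tw(G) = 2 exactly.

Treewidth 2.
One optimal decomposition is:
Bags: B1 = {b, e, f}  B2 = {a, b, e}  B3 = {b, c, e}  B4 = {a, b, d}
Tree: B1–B2, B2–B3, B2–B4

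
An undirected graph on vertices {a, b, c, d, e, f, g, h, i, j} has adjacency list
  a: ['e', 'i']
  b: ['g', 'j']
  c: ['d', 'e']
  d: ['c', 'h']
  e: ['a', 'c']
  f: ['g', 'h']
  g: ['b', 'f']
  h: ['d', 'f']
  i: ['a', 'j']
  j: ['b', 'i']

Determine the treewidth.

A width-2 tree decomposition is:
Bags: B1 = {c, d, h}  B2 = {c, e, h}  B3 = {a, e, h}  B4 = {a, h, i}  B5 = {h, i, j}  B6 = {b, h, j}  B7 = {b, g, h}  B8 = {f, g, h}
Tree: B1–B2, B2–B3, B3–B4, B4–B5, B5–B6, B6–B7, B7–B8
The largest bag has 3 vertices, giving width 2; this decomposition certifies tw(G) ≤ 2. The edges h–d–c–e–a–i–j–b–g–f–h form a cycle, so G is not a tree and its treewidth is at least 2. Combining the bounds, tw(G) = 2.

2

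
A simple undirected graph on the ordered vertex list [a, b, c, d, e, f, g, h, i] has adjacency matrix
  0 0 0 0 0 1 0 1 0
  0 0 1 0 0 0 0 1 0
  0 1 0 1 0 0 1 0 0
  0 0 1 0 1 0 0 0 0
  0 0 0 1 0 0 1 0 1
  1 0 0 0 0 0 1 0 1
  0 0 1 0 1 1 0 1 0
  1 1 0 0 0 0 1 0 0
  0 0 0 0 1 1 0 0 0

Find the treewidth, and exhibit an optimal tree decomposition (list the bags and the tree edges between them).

Treewidth 3.
One such decomposition:
Bags: B1 = {a, b, f, h}  B2 = {b, f, g, h}  B3 = {b, c, f, g}  B4 = {c, f, g, i}  B5 = {c, e, g, i}  B6 = {c, d, e, i}
Tree: B1–B2, B2–B3, B3–B4, B4–B5, B5–B6

The largest bag has 4 vertices, giving width 3; this decomposition certifies tw(G) ≤ 3. For the lower bound: the 4 vertex sets {a,b,h}, {f}, {g}, {c,d,e,i} are disjoint, each induces a connected subgraph, and every pair is joined by at least one edge of G. Contracting each set to a single vertex therefore yields K_{4} as a minor, and since treewidth is minor-monotone, tw(G) ≥ tw(K_{4}) = 3. Therefore the treewidth is 3.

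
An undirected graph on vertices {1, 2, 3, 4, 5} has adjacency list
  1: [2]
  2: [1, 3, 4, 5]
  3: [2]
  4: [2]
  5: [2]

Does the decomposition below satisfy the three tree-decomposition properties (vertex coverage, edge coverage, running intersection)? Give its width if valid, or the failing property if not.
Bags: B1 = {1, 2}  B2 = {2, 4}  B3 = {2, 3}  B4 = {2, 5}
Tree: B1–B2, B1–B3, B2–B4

Yes; width 1.

Vertex coverage: the bags together contain {1, 2, 3, 4, 5}, the full vertex set. Edge coverage: each edge of G has both endpoints in at least one bag. Running intersection: for every vertex, the bags containing it form a connected subtree. All three properties hold, so this is a valid tree decomposition of width max|bag| − 1 = 1, and hence tw(G) ≤ 1.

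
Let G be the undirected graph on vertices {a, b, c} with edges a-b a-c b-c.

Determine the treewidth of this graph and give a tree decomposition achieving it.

Treewidth 2.
Bags: B1 = {a, b, c}
Tree: (single bag)

With just one bag of size 3, the width is 3 − 1 = 2, so tw(G) ≤ 2. On the other hand G contains the 3-clique {a, b, c}. A clique must lie in a single bag of any decomposition, so no decomposition can have width below 2. Therefore the treewidth is 2.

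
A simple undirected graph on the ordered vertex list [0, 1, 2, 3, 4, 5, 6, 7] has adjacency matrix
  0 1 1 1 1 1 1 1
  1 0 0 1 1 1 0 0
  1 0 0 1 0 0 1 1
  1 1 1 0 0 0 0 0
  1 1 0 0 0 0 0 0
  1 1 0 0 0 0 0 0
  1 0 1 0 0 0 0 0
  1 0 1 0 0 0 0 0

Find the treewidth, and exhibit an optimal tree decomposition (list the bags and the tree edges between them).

Treewidth 2.
Bags: B1 = {0, 2, 3}  B2 = {0, 2, 6}  B3 = {0, 1, 3}  B4 = {0, 1, 4}  B5 = {0, 1, 5}  B6 = {0, 2, 7}
Tree: B1–B2, B1–B3, B3–B4, B4–B5, B2–B6

The largest bag has 3 vertices, giving width 2; this decomposition certifies tw(G) ≤ 2. On the other hand G contains the 3-clique {0, 1, 3}. A clique must lie in a single bag of any decomposition, so no decomposition can have width below 2. Combining the bounds, tw(G) = 2.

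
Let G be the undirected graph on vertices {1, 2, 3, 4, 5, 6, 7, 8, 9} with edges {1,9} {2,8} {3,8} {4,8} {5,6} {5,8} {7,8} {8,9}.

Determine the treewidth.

A width-1 tree decomposition is:
Bags: B1 = {8, 9}  B2 = {5, 8}  B3 = {7, 8}  B4 = {4, 8}  B5 = {1, 9}  B6 = {5, 6}  B7 = {2, 8}  B8 = {3, 8}
Tree: B1–B2, B1–B3, B3–B4, B1–B5, B2–B6, B4–B7, B3–B8
The largest bag has 2 vertices, giving width 1; this decomposition certifies tw(G) ≤ 1. G has an edge, so its treewidth is at least 1. Therefore the treewidth is 1.

1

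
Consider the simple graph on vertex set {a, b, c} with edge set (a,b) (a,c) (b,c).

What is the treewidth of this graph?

A width-2 tree decomposition is:
Bags: B1 = {a, b, c}
Tree: (single bag)
A single bag containing all 3 vertices is trivially a valid decomposition of width 2. Conversely, {a, b, c} is a clique of size 3, and the vertices of any clique must share a bag in every tree decomposition; so some bag has ≥ 3 vertices and tw(G) ≥ 2. Therefore the treewidth is 2.

2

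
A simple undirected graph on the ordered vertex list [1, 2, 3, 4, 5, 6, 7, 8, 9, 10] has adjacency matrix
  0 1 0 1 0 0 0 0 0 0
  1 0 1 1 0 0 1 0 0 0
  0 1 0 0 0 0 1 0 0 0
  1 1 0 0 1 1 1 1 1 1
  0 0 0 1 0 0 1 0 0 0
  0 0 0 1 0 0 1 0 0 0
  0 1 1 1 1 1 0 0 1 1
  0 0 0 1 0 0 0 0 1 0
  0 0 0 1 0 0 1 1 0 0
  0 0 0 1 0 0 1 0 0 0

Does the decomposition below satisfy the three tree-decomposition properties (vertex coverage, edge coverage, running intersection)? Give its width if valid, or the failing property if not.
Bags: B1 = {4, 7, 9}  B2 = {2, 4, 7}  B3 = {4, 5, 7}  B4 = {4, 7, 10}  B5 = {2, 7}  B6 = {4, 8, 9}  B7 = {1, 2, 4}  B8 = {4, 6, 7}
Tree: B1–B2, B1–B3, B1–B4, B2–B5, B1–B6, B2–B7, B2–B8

A tree decomposition must satisfy three properties: every vertex lies in some bag; for every edge, both endpoints lie together in some bag; and for every vertex, the bags containing it form a connected subtree. Here vertex 3 appears in no bag, so the decomposition is invalid.

No — vertex 3 appears in no bag.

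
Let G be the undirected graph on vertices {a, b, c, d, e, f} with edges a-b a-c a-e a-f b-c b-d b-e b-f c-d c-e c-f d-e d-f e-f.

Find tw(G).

A width-4 tree decomposition is:
Bags: B1 = {b, c, d, e, f}  B2 = {a, b, c, e, f}
Tree: B1–B2
Each bag holds 5 vertices, so the decomposition has width 4, which upper-bounds the treewidth. Conversely, {b, c, d, e, f} is a clique of size 5, and the vertices of any clique must share a bag in every tree decomposition; so some bag has ≥ 5 vertices and tw(G) ≥ 4. Combining the bounds, tw(G) = 4.

4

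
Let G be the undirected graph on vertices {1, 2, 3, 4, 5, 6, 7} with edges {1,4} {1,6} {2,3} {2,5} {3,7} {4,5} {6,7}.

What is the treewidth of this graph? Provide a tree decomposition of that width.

Treewidth 2.
Bags: B1 = {2, 3, 5}  B2 = {3, 4, 5}  B3 = {1, 3, 4}  B4 = {1, 3, 6}  B5 = {3, 6, 7}
Tree: B1–B2, B2–B3, B3–B4, B4–B5

The largest bag has 3 vertices, giving width 2; this decomposition certifies tw(G) ≤ 2. For the lower bound, G contains the cycle 3–2–5–4–1–6–7–3, so G is not a forest; only forests have treewidth ≤ 1, hence tw(G) ≥ 2. Combining the bounds, tw(G) = 2.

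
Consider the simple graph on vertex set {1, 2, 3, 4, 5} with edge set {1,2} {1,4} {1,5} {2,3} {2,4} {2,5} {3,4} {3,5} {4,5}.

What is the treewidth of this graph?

A width-3 tree decomposition is:
Bags: B1 = {2, 3, 4, 5}  B2 = {1, 2, 4, 5}
Tree: B1–B2
The largest bag has 4 vertices, giving width 3; this decomposition certifies tw(G) ≤ 3. Conversely, {1, 2, 4, 5} is a clique of size 4, and the vertices of any clique must share a bag in every tree decomposition; so some bag has ≥ 4 vertices and tw(G) ≥ 3. Combining the bounds, tw(G) = 3.

3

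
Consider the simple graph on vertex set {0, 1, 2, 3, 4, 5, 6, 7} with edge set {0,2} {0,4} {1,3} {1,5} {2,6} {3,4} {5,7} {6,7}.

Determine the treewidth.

2

A width-2 tree decomposition is:
Bags: B1 = {1, 3, 4}  B2 = {0, 1, 4}  B3 = {0, 1, 2}  B4 = {1, 2, 6}  B5 = {1, 6, 7}  B6 = {1, 5, 7}
Tree: B1–B2, B2–B3, B3–B4, B4–B5, B5–B6
The largest bag has 3 vertices, giving width 2; this decomposition certifies tw(G) ≤ 2. For the lower bound, G contains the cycle 1–3–4–0–2–6–7–5–1, so G is not a forest; only forests have treewidth ≤ 1, hence tw(G) ≥ 2. Therefore the treewidth is 2.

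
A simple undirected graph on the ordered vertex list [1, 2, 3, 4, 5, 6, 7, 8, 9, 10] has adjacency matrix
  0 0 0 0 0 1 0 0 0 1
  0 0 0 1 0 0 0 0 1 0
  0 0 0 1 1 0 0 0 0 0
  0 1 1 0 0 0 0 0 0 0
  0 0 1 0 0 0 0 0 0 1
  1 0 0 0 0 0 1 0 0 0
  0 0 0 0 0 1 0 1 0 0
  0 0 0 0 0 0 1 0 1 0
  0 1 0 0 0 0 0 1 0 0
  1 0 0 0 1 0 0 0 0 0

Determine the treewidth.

A width-2 tree decomposition is:
Bags: B1 = {2, 8, 9}  B2 = {2, 7, 8}  B3 = {2, 6, 7}  B4 = {1, 2, 6}  B5 = {1, 2, 10}  B6 = {2, 5, 10}  B7 = {2, 3, 5}  B8 = {2, 3, 4}
Tree: B1–B2, B2–B3, B3–B4, B4–B5, B5–B6, B6–B7, B7–B8
Every bag has size at most 3, so the width is 3 − 1 = 2 and tw(G) ≤ 2. Since 2–9–8–7–6–1–10–5–3–4–2 is a cycle in G, G is not acyclic. Forests are exactly the graphs of treewidth ≤ 1, so tw(G) ≥ 2. Therefore the treewidth is 2.

2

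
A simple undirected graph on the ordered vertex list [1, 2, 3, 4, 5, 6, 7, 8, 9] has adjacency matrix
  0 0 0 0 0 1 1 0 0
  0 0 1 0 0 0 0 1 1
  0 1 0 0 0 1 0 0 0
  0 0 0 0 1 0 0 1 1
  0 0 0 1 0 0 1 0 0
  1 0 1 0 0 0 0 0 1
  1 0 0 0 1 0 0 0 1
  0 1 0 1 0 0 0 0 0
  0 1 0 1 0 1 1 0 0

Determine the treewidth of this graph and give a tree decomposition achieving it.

Treewidth 3.
One optimal decomposition is:
Bags: B1 = {2, 3, 4, 8}  B2 = {2, 3, 4, 9}  B3 = {3, 4, 6, 9}  B4 = {4, 5, 6, 9}  B5 = {5, 6, 7, 9}  B6 = {1, 5, 6, 7}
Tree: B1–B2, B2–B3, B3–B4, B4–B5, B5–B6

The largest bag has 4 vertices, giving width 3; this decomposition certifies tw(G) ≤ 3. For the lower bound: the 4 vertex sets {2,3,8}, {4}, {9}, {1,5,6,7} are disjoint, each induces a connected subgraph, and every pair is joined by at least one edge of G. Contracting each set to a single vertex therefore yields K_{4} as a minor, and since treewidth is minor-monotone, tw(G) ≥ tw(K_{4}) = 3. Hence tw(G) = 3 exactly.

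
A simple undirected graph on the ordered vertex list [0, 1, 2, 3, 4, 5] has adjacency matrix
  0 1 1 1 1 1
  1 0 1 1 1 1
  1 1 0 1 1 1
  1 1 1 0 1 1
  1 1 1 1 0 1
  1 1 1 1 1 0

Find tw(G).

A width-5 tree decomposition is:
Bags: B1 = {0, 1, 2, 3, 4, 5}
Tree: (single bag)
With just one bag of size 6, the width is 6 − 1 = 5, so tw(G) ≤ 5. Conversely, {0, 1, 2, 3, 4, 5} is a clique of size 6, and the vertices of any clique must share a bag in every tree decomposition; so some bag has ≥ 6 vertices and tw(G) ≥ 5. Combining the bounds, tw(G) = 5.

5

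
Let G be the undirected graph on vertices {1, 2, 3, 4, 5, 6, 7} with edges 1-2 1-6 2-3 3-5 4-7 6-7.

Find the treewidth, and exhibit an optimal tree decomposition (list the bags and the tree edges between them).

Every bag has size at most 2, so the width is 2 − 1 = 1 and tw(G) ≤ 1. G has an edge, so its treewidth is at least 1. Therefore the treewidth is 1.

Treewidth 1.
One optimal decomposition is:
Bags: B1 = {3, 5}  B2 = {2, 3}  B3 = {1, 2}  B4 = {1, 6}  B5 = {6, 7}  B6 = {4, 7}
Tree: B1–B2, B2–B3, B3–B4, B4–B5, B5–B6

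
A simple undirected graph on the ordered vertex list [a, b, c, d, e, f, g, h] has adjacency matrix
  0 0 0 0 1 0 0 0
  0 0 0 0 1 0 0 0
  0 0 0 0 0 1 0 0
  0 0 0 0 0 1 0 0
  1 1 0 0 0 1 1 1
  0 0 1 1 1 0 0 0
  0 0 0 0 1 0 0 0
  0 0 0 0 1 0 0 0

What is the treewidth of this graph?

1

A width-1 tree decomposition is:
Bags: B1 = {e, f}  B2 = {d, f}  B3 = {a, e}  B4 = {b, e}  B5 = {c, f}  B6 = {e, g}  B7 = {e, h}
Tree: B1–B2, B1–B3, B3–B4, B1–B5, B3–B6, B1–B7
The largest bag has 2 vertices, giving width 1; this decomposition certifies tw(G) ≤ 1. Since G has at least one edge (e.g. f–e), it is not an edgeless graph, so tw(G) ≥ 1. Hence tw(G) = 1 exactly.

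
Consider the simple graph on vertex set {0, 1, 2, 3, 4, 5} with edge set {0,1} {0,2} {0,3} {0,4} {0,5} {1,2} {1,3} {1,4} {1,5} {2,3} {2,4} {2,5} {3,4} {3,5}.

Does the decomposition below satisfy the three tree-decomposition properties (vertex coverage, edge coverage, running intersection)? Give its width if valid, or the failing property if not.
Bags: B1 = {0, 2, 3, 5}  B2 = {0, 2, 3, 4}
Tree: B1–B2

A tree decomposition must satisfy three properties: every vertex lies in some bag; for every edge, both endpoints lie together in some bag; and for every vertex, the bags containing it form a connected subtree. Here vertex 1 appears in no bag, so the decomposition is invalid.

No — vertex 1 appears in no bag.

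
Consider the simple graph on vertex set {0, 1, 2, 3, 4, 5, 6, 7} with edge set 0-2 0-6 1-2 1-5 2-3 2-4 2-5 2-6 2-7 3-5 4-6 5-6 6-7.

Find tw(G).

2

A width-2 tree decomposition is:
Bags: B1 = {2, 5, 6}  B2 = {2, 3, 5}  B3 = {2, 4, 6}  B4 = {2, 6, 7}  B5 = {0, 2, 6}  B6 = {1, 2, 5}
Tree: B1–B2, B1–B3, B1–B4, B3–B5, B1–B6
Each bag holds 3 vertices, so the decomposition has width 2, which upper-bounds the treewidth. On the other hand G contains the 3-clique {1, 2, 5}. A clique must lie in a single bag of any decomposition, so no decomposition can have width below 2. Hence tw(G) = 2 exactly.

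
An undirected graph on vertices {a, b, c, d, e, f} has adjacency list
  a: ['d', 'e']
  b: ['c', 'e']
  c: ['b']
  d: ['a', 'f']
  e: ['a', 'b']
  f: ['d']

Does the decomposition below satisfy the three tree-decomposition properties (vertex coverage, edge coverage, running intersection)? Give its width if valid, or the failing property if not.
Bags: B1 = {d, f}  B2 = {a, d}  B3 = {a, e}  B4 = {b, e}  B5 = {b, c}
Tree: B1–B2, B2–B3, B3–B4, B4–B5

Yes; width 1.

Every vertex of G appears in some bag (union = {a, b, c, d, e, f}); every edge is covered by a bag; and for each vertex v the set of bags containing v is connected in the bag tree. The decomposition is therefore valid. The largest bag has 2 vertices, so the width is 1.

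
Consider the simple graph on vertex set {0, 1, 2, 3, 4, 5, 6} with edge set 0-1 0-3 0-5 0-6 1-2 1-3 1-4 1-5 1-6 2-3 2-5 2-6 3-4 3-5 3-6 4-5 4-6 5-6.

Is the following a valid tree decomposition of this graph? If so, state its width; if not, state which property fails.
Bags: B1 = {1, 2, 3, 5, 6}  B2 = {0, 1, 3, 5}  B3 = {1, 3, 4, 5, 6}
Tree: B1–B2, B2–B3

A tree decomposition must satisfy three properties: every vertex lies in some bag; for every edge, both endpoints lie together in some bag; and for every vertex, the bags containing it form a connected subtree. Here edge (6,0) lies in no bag, so the decomposition is invalid.

No — edge (6,0) lies in no bag.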